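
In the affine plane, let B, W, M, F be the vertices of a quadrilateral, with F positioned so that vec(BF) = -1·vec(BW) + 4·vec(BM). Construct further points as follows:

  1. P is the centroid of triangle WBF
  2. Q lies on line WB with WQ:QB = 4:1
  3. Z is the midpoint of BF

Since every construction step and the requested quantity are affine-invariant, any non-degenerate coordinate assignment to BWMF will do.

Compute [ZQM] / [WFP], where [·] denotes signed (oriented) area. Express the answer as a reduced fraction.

Choose coordinates B = (0, 0), W = (1, 0), M = (0, 1), F = (-1, 4).
1. P is the centroid of triangle WBF ⇒ P = (0, 4/3)
2. Q lies on line WB with WQ:QB = 4:1 ⇒ Q = (1/5, 0)
3. Z is the midpoint of BF ⇒ Z = (-1/2, 2)
2·[ZQM] = 3/10, 2·[WFP] = 4/3
[ZQM]:[WFP] = 3/10:4/3 = 9/40

[ZQM]:[WFP] = 9/40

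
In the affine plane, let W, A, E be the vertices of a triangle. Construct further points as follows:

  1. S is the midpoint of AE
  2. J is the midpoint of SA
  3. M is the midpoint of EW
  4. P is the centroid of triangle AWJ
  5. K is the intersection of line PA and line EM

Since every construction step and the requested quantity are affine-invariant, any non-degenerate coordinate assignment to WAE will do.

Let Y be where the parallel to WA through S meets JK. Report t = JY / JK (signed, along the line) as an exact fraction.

Work in coordinates with W = (0, 0), A = (1, 0), E = (0, 1).
1. S is the midpoint of AE ⇒ S = (1/2, 1/2)
2. J is the midpoint of SA ⇒ J = (3/4, 1/4)
3. M is the midpoint of EW ⇒ M = (0, 1/2)
4. P is the centroid of triangle AWJ ⇒ P = (7/12, 1/12)
5. K is the intersection of line PA and line EM ⇒ K = (0, 1/5)
through S parallel to WA: direction (1, 0); meets JK at Y = (9/2, 1/2)
Y = J + t·(K−J) with t = -5

t = -5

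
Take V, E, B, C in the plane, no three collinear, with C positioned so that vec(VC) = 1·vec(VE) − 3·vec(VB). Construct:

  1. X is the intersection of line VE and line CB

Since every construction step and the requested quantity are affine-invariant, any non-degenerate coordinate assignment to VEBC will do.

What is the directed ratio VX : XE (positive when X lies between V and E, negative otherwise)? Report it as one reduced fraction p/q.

Set V = (0, 0), E = (1, 0), B = (0, 1), C = (1, -3); any affine frame gives the same invariant.
1. X is the intersection of line VE and line CB ⇒ X = (1/4, 0)
X = V + t·(E−V) with t = 1/4, so VX:XE = t:(1−t) = 1/4:3/4

VX:XE = 1/3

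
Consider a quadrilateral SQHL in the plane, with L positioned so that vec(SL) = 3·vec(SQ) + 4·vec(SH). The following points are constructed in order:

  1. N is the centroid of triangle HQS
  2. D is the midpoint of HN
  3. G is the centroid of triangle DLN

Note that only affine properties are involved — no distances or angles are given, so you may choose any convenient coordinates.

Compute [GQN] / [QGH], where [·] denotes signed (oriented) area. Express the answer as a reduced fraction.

Choose coordinates S = (0, 0), Q = (1, 0), H = (0, 1), L = (3, 4).
1. N is the centroid of triangle HQS ⇒ N = (1/3, 1/3)
2. D is the midpoint of HN ⇒ D = (1/6, 2/3)
3. G is the centroid of triangle DLN ⇒ G = (7/6, 5/3)
2·[GQN] = -7/6, 2·[QGH] = 11/6
[GQN]:[QGH] = -7/6:11/6 = -7/11

[GQN]:[QGH] = -7/11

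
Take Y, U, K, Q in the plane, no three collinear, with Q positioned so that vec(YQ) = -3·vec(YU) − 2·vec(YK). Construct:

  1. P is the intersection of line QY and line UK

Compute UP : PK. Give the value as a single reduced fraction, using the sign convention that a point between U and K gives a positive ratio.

UP:PK = 2/3

Assign Y = (0, 0), U = (1, 0), K = (0, 1), Q = (-3, -2) — the answer is frame-independent, so this choice is without loss of generality.
1. P is the intersection of line QY and line UK ⇒ P = (3/5, 2/5)
P = U + t·(K−U) with t = 2/5, so UP:PK = t:(1−t) = 2/5:3/5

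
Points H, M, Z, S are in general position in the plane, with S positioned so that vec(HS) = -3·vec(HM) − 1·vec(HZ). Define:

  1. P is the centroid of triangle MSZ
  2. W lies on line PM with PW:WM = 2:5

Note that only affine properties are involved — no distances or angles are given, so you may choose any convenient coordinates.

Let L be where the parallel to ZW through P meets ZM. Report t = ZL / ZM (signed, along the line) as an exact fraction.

Assign H = (0, 0), M = (1, 0), Z = (0, 1), S = (-3, -1) — the answer is frame-independent, so this choice is without loss of generality.
1. P is the centroid of triangle MSZ ⇒ P = (-2/3, 0)
2. W lies on line PM with PW:WM = 2:5 ⇒ W = (-4/21, 0)
through P parallel to ZW: direction (-4/21, -1); meets ZM at L = (-2/5, 7/5)
L = Z + t·(M−Z) with t = -2/5

t = -2/5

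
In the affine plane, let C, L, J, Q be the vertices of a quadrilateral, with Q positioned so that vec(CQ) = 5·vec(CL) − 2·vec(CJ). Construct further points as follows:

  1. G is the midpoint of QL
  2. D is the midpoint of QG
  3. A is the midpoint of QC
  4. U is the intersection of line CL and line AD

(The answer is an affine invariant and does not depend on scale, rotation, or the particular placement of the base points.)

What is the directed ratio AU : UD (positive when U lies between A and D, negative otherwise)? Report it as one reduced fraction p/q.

Assign C = (0, 0), L = (1, 0), J = (0, 1), Q = (5, -2) — the answer is frame-independent, so this choice is without loss of generality.
1. G is the midpoint of QL ⇒ G = (3, -1)
2. D is the midpoint of QG ⇒ D = (4, -3/2)
3. A is the midpoint of QC ⇒ A = (5/2, -1)
4. U is the intersection of line CL and line AD ⇒ U = (-1/2, 0)
U = A + t·(D−A) with t = -2, so AU:UD = t:(1−t) = -2:3

AU:UD = -2/3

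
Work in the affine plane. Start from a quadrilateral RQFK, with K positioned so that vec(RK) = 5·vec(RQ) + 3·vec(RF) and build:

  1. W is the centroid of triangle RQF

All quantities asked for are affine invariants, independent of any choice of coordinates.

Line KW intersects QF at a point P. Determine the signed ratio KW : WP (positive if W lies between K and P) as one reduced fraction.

Assign R = (0, 0), Q = (1, 0), F = (0, 1), K = (5, 3) — the answer is frame-independent, so this choice is without loss of generality.
1. W is the centroid of triangle RQF ⇒ W = (1/3, 1/3)
line KW meets QF at P = (6/11, 5/11)
W = K + t·(P−K) with t = 22/21, so KW:WP = 22/21:-1/21

KW:WP = -22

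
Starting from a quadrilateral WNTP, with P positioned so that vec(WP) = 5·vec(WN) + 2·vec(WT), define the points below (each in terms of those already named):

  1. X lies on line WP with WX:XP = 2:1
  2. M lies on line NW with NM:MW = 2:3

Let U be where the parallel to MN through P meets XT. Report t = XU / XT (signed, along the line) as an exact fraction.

t = -2

Choose coordinates W = (0, 0), N = (1, 0), T = (0, 1), P = (5, 2).
1. X lies on line WP with WX:XP = 2:1 ⇒ X = (10/3, 4/3)
2. M lies on line NW with NM:MW = 2:3 ⇒ M = (3/5, 0)
through P parallel to MN: direction (2/5, 0); meets XT at U = (10, 2)
U = X + t·(T−X) with t = -2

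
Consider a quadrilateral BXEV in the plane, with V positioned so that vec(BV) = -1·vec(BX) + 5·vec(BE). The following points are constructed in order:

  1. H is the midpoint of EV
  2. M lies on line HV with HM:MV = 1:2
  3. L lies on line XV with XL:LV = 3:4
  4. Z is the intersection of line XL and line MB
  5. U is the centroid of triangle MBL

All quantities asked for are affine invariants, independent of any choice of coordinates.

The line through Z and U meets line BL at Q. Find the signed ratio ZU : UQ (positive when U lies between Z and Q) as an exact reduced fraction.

Set B = (0, 0), X = (1, 0), E = (0, 1), V = (-1, 5); any affine frame gives the same invariant.
1. H is the midpoint of EV ⇒ H = (-1/2, 3)
2. M lies on line HV with HM:MV = 1:2 ⇒ M = (-2/3, 11/3)
3. L lies on line XV with XL:LV = 3:4 ⇒ L = (1/7, 15/7)
4. Z is the intersection of line XL and line MB ⇒ Z = (-5/6, 55/12)
5. U is the centroid of triangle MBL ⇒ U = (-11/63, 122/63)
line ZU meets BL at Q = (5/77, 75/77)
U = Z + t·(Q−Z) with t = 11/15, so ZU:UQ = 11/15:4/15

ZU:UQ = 11/4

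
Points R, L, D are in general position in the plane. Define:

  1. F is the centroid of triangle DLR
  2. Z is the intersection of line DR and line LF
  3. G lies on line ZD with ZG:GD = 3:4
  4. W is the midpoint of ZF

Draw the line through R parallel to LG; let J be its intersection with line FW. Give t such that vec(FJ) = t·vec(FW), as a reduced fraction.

t = 16

Set R = (0, 0), L = (1, 0), D = (0, 1); any affine frame gives the same invariant.
1. F is the centroid of triangle DLR ⇒ F = (1/3, 1/3)
2. Z is the intersection of line DR and line LF ⇒ Z = (0, 1/2)
3. G lies on line ZD with ZG:GD = 3:4 ⇒ G = (0, 5/7)
4. W is the midpoint of ZF ⇒ W = (1/6, 5/12)
through R parallel to LG: direction (-1, 5/7); meets FW at J = (-7/3, 5/3)
J = F + t·(W−F) with t = 16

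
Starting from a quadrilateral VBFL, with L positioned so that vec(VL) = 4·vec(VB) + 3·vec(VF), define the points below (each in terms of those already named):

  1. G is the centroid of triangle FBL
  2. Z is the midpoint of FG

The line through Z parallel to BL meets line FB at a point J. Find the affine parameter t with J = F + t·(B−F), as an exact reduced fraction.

t = 1/3

Choose coordinates V = (0, 0), B = (1, 0), F = (0, 1), L = (4, 3).
1. G is the centroid of triangle FBL ⇒ G = (5/3, 4/3)
2. Z is the midpoint of FG ⇒ Z = (5/6, 7/6)
through Z parallel to BL: direction (3, 3); meets FB at J = (1/3, 2/3)
J = F + t·(B−F) with t = 1/3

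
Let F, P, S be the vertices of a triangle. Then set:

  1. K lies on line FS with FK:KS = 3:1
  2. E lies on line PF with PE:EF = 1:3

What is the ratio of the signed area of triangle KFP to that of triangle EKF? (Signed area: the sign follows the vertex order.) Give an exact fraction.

Set F = (0, 0), P = (1, 0), S = (0, 1); any affine frame gives the same invariant.
1. K lies on line FS with FK:KS = 3:1 ⇒ K = (0, 3/4)
2. E lies on line PF with PE:EF = 1:3 ⇒ E = (3/4, 0)
2·[KFP] = 3/4, 2·[EKF] = 9/16
[KFP]:[EKF] = 3/4:9/16 = 4/3

[KFP]:[EKF] = 4/3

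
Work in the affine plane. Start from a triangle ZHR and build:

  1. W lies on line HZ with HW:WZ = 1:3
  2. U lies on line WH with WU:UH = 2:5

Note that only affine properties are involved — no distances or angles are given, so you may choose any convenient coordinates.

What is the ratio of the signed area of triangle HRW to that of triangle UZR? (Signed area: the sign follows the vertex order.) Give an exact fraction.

[HRW]:[UZR] = -7/23

Choose coordinates Z = (0, 0), H = (1, 0), R = (0, 1).
1. W lies on line HZ with HW:WZ = 1:3 ⇒ W = (3/4, 0)
2. U lies on line WH with WU:UH = 2:5 ⇒ U = (23/28, 0)
2·[HRW] = 1/4, 2·[UZR] = -23/28
[HRW]:[UZR] = 1/4:-23/28 = -7/23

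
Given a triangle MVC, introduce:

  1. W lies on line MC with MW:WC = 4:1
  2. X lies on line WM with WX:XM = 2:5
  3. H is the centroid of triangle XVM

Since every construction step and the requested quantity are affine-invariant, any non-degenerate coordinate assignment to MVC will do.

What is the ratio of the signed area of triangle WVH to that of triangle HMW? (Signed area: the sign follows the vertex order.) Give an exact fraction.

[WVH]:[HMW] = 9/7

Assign M = (0, 0), V = (1, 0), C = (0, 1) — the answer is frame-independent, so this choice is without loss of generality.
1. W lies on line MC with MW:WC = 4:1 ⇒ W = (0, 4/5)
2. X lies on line WM with WX:XM = 2:5 ⇒ X = (0, 4/7)
3. H is the centroid of triangle XVM ⇒ H = (1/3, 4/21)
2·[WVH] = -12/35, 2·[HMW] = -4/15
[WVH]:[HMW] = -12/35:-4/15 = 9/7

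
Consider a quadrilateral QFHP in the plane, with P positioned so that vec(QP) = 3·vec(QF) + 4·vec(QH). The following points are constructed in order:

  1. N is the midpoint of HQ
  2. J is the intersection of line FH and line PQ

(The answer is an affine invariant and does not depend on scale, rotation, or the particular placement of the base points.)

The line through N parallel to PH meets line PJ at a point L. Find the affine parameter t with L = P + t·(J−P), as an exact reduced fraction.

t = 7/12

Set Q = (0, 0), F = (1, 0), H = (0, 1), P = (3, 4); any affine frame gives the same invariant.
1. N is the midpoint of HQ ⇒ N = (0, 1/2)
2. J is the intersection of line FH and line PQ ⇒ J = (3/7, 4/7)
through N parallel to PH: direction (-3, -3); meets PJ at L = (3/2, 2)
L = P + t·(J−P) with t = 7/12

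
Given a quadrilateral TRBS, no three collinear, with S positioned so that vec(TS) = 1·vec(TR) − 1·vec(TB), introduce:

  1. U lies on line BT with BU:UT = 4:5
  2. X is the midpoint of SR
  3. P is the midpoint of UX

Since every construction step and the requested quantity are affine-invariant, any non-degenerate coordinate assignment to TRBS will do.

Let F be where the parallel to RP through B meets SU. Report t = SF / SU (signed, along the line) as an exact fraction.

Set T = (0, 0), R = (1, 0), B = (0, 1), S = (1, -1); any affine frame gives the same invariant.
1. U lies on line BT with BU:UT = 4:5 ⇒ U = (0, 5/9)
2. X is the midpoint of SR ⇒ X = (1, -1/2)
3. P is the midpoint of UX ⇒ P = (1/2, 1/36)
through B parallel to RP: direction (-1/2, 1/36); meets SU at F = (-8/27, 247/243)
F = S + t·(U−S) with t = 35/27

t = 35/27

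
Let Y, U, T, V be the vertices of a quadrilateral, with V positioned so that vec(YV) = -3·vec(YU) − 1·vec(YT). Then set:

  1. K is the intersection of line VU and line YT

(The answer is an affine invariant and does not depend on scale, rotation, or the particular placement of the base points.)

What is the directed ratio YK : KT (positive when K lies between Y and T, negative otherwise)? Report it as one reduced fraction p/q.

YK:KT = -1/5

Choose coordinates Y = (0, 0), U = (1, 0), T = (0, 1), V = (-3, -1).
1. K is the intersection of line VU and line YT ⇒ K = (0, -1/4)
K = Y + t·(T−Y) with t = -1/4, so YK:KT = t:(1−t) = -1/4:5/4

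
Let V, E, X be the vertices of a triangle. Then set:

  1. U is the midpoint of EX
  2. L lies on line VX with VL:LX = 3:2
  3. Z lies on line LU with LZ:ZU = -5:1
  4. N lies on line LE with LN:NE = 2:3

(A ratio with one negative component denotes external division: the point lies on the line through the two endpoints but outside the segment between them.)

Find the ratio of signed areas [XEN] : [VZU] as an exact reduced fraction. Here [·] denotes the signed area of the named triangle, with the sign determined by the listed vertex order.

Work in coordinates with V = (0, 0), E = (1, 0), X = (0, 1).
1. U is the midpoint of EX ⇒ U = (1/2, 1/2)
2. L lies on line VX with VL:LX = 3:2 ⇒ L = (0, 3/5)
3. Z lies on line LU with LZ:ZU = -5:1 ⇒ Z = (5/8, 19/40)
4. N lies on line LE with LN:NE = 2:3 ⇒ N = (2/5, 9/25)
2·[XEN] = -6/25, 2·[VZU] = 3/40
[XEN]:[VZU] = -6/25:3/40 = -16/5

[XEN]:[VZU] = -16/5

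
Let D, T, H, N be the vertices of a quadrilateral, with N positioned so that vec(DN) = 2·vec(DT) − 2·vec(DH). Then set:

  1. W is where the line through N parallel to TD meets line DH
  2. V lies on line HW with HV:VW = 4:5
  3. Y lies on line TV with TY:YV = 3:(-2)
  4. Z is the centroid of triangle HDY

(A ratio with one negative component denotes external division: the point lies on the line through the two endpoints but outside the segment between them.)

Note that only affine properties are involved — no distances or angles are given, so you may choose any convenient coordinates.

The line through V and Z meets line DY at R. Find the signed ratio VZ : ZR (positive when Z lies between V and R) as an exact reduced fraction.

VZ:ZR = -2

Choose coordinates D = (0, 0), T = (1, 0), H = (0, 1), N = (2, -2).
1. W is where the line through N parallel to TD meets line DH ⇒ W = (0, -2)
2. V lies on line HW with HV:VW = 4:5 ⇒ V = (0, -1/3)
3. Y lies on line TV with TY:YV = 3:(-2) ⇒ Y = (-2, -1)
4. Z is the centroid of triangle HDY ⇒ Z = (-2/3, 0)
line VZ meets DY at R = (-1/3, -1/6)
Z = V + t·(R−V) with t = 2, so VZ:ZR = 2:-1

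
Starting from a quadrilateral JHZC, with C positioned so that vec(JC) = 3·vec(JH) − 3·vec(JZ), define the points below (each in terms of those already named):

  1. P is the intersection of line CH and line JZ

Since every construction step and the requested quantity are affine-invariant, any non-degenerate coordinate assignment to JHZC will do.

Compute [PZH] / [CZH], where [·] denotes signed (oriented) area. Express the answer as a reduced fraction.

Set J = (0, 0), H = (1, 0), Z = (0, 1), C = (3, -3); any affine frame gives the same invariant.
1. P is the intersection of line CH and line JZ ⇒ P = (0, 3/2)
2·[PZH] = 1/2, 2·[CZH] = -1
[PZH]:[CZH] = 1/2:-1 = -1/2

[PZH]:[CZH] = -1/2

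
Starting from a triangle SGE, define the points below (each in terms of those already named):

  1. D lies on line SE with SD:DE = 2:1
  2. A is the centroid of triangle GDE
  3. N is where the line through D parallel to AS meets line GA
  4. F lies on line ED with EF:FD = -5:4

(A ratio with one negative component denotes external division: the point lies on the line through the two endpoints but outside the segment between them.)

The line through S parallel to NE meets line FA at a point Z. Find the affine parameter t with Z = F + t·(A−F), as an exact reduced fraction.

t = 2/7

Set S = (0, 0), G = (1, 0), E = (0, 1); any affine frame gives the same invariant.
1. D lies on line SE with SD:DE = 2:1 ⇒ D = (0, 2/3)
2. A is the centroid of triangle GDE ⇒ A = (1/3, 5/9)
3. N is where the line through D parallel to AS meets line GA ⇒ N = (1/15, 7/9)
4. F lies on line ED with EF:FD = -5:4 ⇒ F = (0, -2/3)
through S parallel to NE: direction (-1/15, 2/9); meets FA at Z = (2/21, -20/63)
Z = F + t·(A−F) with t = 2/7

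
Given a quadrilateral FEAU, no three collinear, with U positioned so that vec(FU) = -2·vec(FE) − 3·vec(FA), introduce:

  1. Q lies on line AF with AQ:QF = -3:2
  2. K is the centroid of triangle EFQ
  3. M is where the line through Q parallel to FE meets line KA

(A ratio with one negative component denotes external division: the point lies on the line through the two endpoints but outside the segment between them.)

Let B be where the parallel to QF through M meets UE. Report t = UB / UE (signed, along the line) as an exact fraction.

Assign F = (0, 0), E = (1, 0), A = (0, 1), U = (-2, -3) — the answer is frame-independent, so this choice is without loss of generality.
1. Q lies on line AF with AQ:QF = -3:2 ⇒ Q = (0, -2)
2. K is the centroid of triangle EFQ ⇒ K = (1/3, -2/3)
3. M is where the line through Q parallel to FE meets line KA ⇒ M = (3/5, -2)
through M parallel to QF: direction (0, 2); meets UE at B = (3/5, -2/5)
B = U + t·(E−U) with t = 13/15

t = 13/15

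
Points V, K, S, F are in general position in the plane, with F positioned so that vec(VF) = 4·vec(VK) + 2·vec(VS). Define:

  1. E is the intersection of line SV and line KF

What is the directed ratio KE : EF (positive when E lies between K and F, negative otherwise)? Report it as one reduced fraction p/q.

KE:EF = -1/4

Set V = (0, 0), K = (1, 0), S = (0, 1), F = (4, 2); any affine frame gives the same invariant.
1. E is the intersection of line SV and line KF ⇒ E = (0, -2/3)
E = K + t·(F−K) with t = -1/3, so KE:EF = t:(1−t) = -1/3:4/3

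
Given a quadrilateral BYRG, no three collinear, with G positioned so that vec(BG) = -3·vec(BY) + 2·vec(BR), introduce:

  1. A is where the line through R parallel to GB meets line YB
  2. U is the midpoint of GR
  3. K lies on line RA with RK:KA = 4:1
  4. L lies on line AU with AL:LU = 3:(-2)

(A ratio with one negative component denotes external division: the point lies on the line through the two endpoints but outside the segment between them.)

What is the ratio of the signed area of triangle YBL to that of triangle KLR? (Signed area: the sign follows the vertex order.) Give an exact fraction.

Set B = (0, 0), Y = (1, 0), R = (0, 1), G = (-3, 2); any affine frame gives the same invariant.
1. A is where the line through R parallel to GB meets line YB ⇒ A = (3/2, 0)
2. U is the midpoint of GR ⇒ U = (-3/2, 3/2)
3. K lies on line RA with RK:KA = 4:1 ⇒ K = (6/5, 1/5)
4. L lies on line AU with AL:LU = 3:(-2) ⇒ L = (-15/2, 9/2)
2·[YBL] = -9/2, 2·[KLR] = -9/5
[YBL]:[KLR] = -9/2:-9/5 = 5/2

[YBL]:[KLR] = 5/2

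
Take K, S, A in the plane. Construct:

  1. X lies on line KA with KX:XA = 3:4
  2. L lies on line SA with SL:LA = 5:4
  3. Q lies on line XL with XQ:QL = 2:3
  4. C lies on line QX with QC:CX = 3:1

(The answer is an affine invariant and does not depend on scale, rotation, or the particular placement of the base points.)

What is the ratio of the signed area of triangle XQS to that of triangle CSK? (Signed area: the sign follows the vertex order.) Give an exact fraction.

Set K = (0, 0), S = (1, 0), A = (0, 1); any affine frame gives the same invariant.
1. X lies on line KA with KX:XA = 3:4 ⇒ X = (0, 3/7)
2. L lies on line SA with SL:LA = 5:4 ⇒ L = (4/9, 5/9)
3. Q lies on line XL with XQ:QL = 2:3 ⇒ Q = (8/45, 151/315)
4. C lies on line QX with QC:CX = 3:1 ⇒ C = (2/45, 139/315)
2·[XQS] = -8/63, 2·[CSK] = -139/315
[XQS]:[CSK] = -8/63:-139/315 = 40/139

[XQS]:[CSK] = 40/139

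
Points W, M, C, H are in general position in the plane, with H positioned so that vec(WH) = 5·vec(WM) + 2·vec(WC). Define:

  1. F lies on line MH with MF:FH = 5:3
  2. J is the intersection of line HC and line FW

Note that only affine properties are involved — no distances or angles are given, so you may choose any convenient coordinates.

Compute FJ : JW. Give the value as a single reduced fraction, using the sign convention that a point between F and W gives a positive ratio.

Assign W = (0, 0), M = (1, 0), C = (0, 1), H = (5, 2) — the answer is frame-independent, so this choice is without loss of generality.
1. F lies on line MH with MF:FH = 5:3 ⇒ F = (7/2, 5/4)
2. J is the intersection of line HC and line FW ⇒ J = (70/11, 25/11)
J = F + t·(W−F) with t = -9/11, so FJ:JW = t:(1−t) = -9/11:20/11

FJ:JW = -9/20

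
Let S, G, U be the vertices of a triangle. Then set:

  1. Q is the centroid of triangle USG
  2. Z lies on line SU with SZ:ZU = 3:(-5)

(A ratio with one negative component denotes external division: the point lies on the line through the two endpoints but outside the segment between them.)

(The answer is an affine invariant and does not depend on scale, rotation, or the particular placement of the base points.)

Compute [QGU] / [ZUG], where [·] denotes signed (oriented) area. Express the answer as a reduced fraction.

[QGU]:[ZUG] = -2/15

Work in coordinates with S = (0, 0), G = (1, 0), U = (0, 1).
1. Q is the centroid of triangle USG ⇒ Q = (1/3, 1/3)
2. Z lies on line SU with SZ:ZU = 3:(-5) ⇒ Z = (0, -3/2)
2·[QGU] = 1/3, 2·[ZUG] = -5/2
[QGU]:[ZUG] = 1/3:-5/2 = -2/15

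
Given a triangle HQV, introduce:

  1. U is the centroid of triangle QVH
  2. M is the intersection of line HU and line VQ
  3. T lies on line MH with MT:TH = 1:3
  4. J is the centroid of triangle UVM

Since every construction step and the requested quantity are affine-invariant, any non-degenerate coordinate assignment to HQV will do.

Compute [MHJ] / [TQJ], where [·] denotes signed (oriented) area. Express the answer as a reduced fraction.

[MHJ]:[TQJ] = -3/2

Choose coordinates H = (0, 0), Q = (1, 0), V = (0, 1).
1. U is the centroid of triangle QVH ⇒ U = (1/3, 1/3)
2. M is the intersection of line HU and line VQ ⇒ M = (1/2, 1/2)
3. T lies on line MH with MT:TH = 1:3 ⇒ T = (3/8, 3/8)
4. J is the centroid of triangle UVM ⇒ J = (5/18, 11/18)
2·[MHJ] = -1/6, 2·[TQJ] = 1/9
[MHJ]:[TQJ] = -1/6:1/9 = -3/2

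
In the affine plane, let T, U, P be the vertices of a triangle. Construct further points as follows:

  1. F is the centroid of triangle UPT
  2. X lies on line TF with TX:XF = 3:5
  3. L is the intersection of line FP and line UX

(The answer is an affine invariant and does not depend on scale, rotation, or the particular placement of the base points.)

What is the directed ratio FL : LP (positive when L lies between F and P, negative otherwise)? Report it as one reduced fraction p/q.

Set T = (0, 0), U = (1, 0), P = (0, 1); any affine frame gives the same invariant.
1. F is the centroid of triangle UPT ⇒ F = (1/3, 1/3)
2. X lies on line TF with TX:XF = 3:5 ⇒ X = (1/8, 1/8)
3. L is the intersection of line FP and line UX ⇒ L = (6/13, 1/13)
L = F + t·(P−F) with t = -5/13, so FL:LP = t:(1−t) = -5/13:18/13

FL:LP = -5/18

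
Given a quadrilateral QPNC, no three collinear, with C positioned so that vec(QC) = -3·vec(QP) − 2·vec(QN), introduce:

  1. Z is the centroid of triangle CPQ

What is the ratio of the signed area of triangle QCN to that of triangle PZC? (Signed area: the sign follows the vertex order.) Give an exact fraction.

[QCN]:[PZC] = -9/2

Choose coordinates Q = (0, 0), P = (1, 0), N = (0, 1), C = (-3, -2).
1. Z is the centroid of triangle CPQ ⇒ Z = (-2/3, -2/3)
2·[QCN] = -3, 2·[PZC] = 2/3
[QCN]:[PZC] = -3:2/3 = -9/2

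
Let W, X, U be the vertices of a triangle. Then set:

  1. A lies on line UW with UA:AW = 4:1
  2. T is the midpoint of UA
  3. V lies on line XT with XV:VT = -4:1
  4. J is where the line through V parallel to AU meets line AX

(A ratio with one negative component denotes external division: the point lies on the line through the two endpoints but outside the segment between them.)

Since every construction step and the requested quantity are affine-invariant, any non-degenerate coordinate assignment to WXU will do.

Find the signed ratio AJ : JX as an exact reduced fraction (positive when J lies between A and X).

AJ:JX = -1/4

Work in coordinates with W = (0, 0), X = (1, 0), U = (0, 1).
1. A lies on line UW with UA:AW = 4:1 ⇒ A = (0, 1/5)
2. T is the midpoint of UA ⇒ T = (0, 3/5)
3. V lies on line XT with XV:VT = -4:1 ⇒ V = (-1/3, 4/5)
4. J is where the line through V parallel to AU meets line AX ⇒ J = (-1/3, 4/15)
J = A + t·(X−A) with t = -1/3, so AJ:JX = t:(1−t) = -1/3:4/3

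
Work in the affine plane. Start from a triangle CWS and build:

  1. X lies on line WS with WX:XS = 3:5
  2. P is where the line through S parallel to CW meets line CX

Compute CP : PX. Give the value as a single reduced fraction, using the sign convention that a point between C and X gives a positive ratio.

Work in coordinates with C = (0, 0), W = (1, 0), S = (0, 1).
1. X lies on line WS with WX:XS = 3:5 ⇒ X = (5/8, 3/8)
2. P is where the line through S parallel to CW meets line CX ⇒ P = (5/3, 1)
P = C + t·(X−C) with t = 8/3, so CP:PX = t:(1−t) = 8/3:-5/3

CP:PX = -8/5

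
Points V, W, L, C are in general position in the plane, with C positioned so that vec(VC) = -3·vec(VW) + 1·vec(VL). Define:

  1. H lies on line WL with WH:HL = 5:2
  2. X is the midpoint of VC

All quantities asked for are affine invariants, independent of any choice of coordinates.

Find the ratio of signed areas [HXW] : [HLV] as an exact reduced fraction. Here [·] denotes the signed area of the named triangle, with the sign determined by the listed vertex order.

[HXW]:[HLV] = 5

Choose coordinates V = (0, 0), W = (1, 0), L = (0, 1), C = (-3, 1).
1. H lies on line WL with WH:HL = 5:2 ⇒ H = (2/7, 5/7)
2. X is the midpoint of VC ⇒ X = (-3/2, 1/2)
2·[HXW] = 10/7, 2·[HLV] = 2/7
[HXW]:[HLV] = 10/7:2/7 = 5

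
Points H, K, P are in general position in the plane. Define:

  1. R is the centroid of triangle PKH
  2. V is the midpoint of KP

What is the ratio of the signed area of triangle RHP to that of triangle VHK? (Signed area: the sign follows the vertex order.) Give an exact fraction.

[RHP]:[VHK] = -2/3

Work in coordinates with H = (0, 0), K = (1, 0), P = (0, 1).
1. R is the centroid of triangle PKH ⇒ R = (1/3, 1/3)
2. V is the midpoint of KP ⇒ V = (1/2, 1/2)
2·[RHP] = -1/3, 2·[VHK] = 1/2
[RHP]:[VHK] = -1/3:1/2 = -2/3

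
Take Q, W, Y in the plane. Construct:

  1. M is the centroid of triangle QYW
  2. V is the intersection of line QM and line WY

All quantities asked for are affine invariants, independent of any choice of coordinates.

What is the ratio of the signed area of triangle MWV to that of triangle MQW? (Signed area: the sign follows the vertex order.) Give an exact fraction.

[MWV]:[MQW] = 1/2

Work in coordinates with Q = (0, 0), W = (1, 0), Y = (0, 1).
1. M is the centroid of triangle QYW ⇒ M = (1/3, 1/3)
2. V is the intersection of line QM and line WY ⇒ V = (1/2, 1/2)
2·[MWV] = 1/6, 2·[MQW] = 1/3
[MWV]:[MQW] = 1/6:1/3 = 1/2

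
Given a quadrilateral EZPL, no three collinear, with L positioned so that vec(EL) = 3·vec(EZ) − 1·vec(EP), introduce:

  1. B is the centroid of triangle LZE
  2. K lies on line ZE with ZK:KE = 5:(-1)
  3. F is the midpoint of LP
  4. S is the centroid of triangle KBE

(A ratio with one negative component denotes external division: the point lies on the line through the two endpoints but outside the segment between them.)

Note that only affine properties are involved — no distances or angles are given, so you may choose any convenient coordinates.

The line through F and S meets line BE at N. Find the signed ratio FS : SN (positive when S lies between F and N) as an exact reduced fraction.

Assign E = (0, 0), Z = (1, 0), P = (0, 1), L = (3, -1) — the answer is frame-independent, so this choice is without loss of generality.
1. B is the centroid of triangle LZE ⇒ B = (4/3, -1/3)
2. K lies on line ZE with ZK:KE = 5:(-1) ⇒ K = (-1/4, 0)
3. F is the midpoint of LP ⇒ F = (3/2, 0)
4. S is the centroid of triangle KBE ⇒ S = (13/36, -1/9)
line FS meets BE at N = (8/19, -2/19)
S = F + t·(N−F) with t = 19/18, so FS:SN = 19/18:-1/18

FS:SN = -19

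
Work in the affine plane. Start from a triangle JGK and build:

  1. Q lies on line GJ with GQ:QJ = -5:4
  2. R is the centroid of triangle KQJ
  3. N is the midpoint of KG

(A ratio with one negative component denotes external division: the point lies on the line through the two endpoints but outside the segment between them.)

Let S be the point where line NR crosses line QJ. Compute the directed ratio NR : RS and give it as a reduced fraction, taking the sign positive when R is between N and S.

NR:RS = 1/2

Assign J = (0, 0), G = (1, 0), K = (0, 1) — the answer is frame-independent, so this choice is without loss of generality.
1. Q lies on line GJ with GQ:QJ = -5:4 ⇒ Q = (-4, 0)
2. R is the centroid of triangle KQJ ⇒ R = (-4/3, 1/3)
3. N is the midpoint of KG ⇒ N = (1/2, 1/2)
line NR meets QJ at S = (-5, 0)
R = N + t·(S−N) with t = 1/3, so NR:RS = 1/3:2/3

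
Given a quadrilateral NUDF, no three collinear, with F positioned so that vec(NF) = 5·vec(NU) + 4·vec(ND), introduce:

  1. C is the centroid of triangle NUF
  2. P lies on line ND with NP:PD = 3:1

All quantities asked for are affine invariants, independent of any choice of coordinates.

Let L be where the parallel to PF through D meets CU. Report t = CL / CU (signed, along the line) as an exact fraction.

Set N = (0, 0), U = (1, 0), D = (0, 1), F = (5, 4); any affine frame gives the same invariant.
1. C is the centroid of triangle NUF ⇒ C = (2, 4/3)
2. P lies on line ND with NP:PD = 3:1 ⇒ P = (0, 3/4)
through D parallel to PF: direction (5, 13/4); meets CU at L = (140/41, 132/41)
L = C + t·(U−C) with t = -58/41

t = -58/41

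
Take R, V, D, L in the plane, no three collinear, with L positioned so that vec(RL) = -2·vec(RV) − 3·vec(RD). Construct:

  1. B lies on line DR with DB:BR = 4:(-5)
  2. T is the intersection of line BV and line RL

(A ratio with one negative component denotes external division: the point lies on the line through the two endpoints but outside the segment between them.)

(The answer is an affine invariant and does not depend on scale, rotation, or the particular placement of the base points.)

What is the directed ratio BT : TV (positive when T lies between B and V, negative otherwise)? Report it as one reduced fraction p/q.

Choose coordinates R = (0, 0), V = (1, 0), D = (0, 1), L = (-2, -3).
1. B lies on line DR with DB:BR = 4:(-5) ⇒ B = (0, 5)
2. T is the intersection of line BV and line RL ⇒ T = (10/13, 15/13)
T = B + t·(V−B) with t = 10/13, so BT:TV = t:(1−t) = 10/13:3/13

BT:TV = 10/3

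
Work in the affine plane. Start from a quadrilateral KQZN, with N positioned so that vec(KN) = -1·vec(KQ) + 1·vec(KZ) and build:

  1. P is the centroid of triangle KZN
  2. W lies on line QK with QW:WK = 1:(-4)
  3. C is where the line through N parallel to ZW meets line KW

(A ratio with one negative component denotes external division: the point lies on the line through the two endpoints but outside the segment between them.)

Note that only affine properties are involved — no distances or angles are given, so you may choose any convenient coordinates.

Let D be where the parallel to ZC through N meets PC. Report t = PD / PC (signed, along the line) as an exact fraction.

Work in coordinates with K = (0, 0), Q = (1, 0), Z = (0, 1), N = (-1, 1).
1. P is the centroid of triangle KZN ⇒ P = (-1/3, 2/3)
2. W lies on line QK with QW:WK = 1:(-4) ⇒ W = (4/3, 0)
3. C is where the line through N parallel to ZW meets line KW ⇒ C = (1/3, 0)
through N parallel to ZC: direction (1/3, -1); meets PC at D = (-7/6, 3/2)
D = P + t·(C−P) with t = -5/4

t = -5/4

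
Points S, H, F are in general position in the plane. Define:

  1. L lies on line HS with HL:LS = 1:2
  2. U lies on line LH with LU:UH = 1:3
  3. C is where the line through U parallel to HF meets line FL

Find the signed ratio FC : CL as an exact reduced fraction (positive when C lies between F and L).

Choose coordinates S = (0, 0), H = (1, 0), F = (0, 1).
1. L lies on line HS with HL:LS = 1:2 ⇒ L = (2/3, 0)
2. U lies on line LH with LU:UH = 1:3 ⇒ U = (3/4, 0)
3. C is where the line through U parallel to HF meets line FL ⇒ C = (1/2, 1/4)
C = F + t·(L−F) with t = 3/4, so FC:CL = t:(1−t) = 3/4:1/4

FC:CL = 3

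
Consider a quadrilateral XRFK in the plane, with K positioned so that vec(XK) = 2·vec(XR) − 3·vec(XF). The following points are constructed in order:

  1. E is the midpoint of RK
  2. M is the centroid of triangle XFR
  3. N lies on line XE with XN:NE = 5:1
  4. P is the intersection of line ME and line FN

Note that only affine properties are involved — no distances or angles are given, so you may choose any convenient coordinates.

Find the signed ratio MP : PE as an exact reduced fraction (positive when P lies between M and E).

MP:PE = 1/3

Set X = (0, 0), R = (1, 0), F = (0, 1), K = (2, -3); any affine frame gives the same invariant.
1. E is the midpoint of RK ⇒ E = (3/2, -3/2)
2. M is the centroid of triangle XFR ⇒ M = (1/3, 1/3)
3. N lies on line XE with XN:NE = 5:1 ⇒ N = (5/4, -5/4)
4. P is the intersection of line ME and line FN ⇒ P = (5/8, -1/8)
P = M + t·(E−M) with t = 1/4, so MP:PE = t:(1−t) = 1/4:3/4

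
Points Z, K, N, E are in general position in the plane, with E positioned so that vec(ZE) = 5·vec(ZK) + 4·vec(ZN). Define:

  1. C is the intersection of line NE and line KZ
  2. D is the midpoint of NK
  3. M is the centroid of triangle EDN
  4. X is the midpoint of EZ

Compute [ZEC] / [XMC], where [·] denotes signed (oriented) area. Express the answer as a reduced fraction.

[ZEC]:[XMC] = 240/23

Set Z = (0, 0), K = (1, 0), N = (0, 1), E = (5, 4); any affine frame gives the same invariant.
1. C is the intersection of line NE and line KZ ⇒ C = (-5/3, 0)
2. D is the midpoint of NK ⇒ D = (1/2, 1/2)
3. M is the centroid of triangle EDN ⇒ M = (11/6, 11/6)
4. X is the midpoint of EZ ⇒ X = (5/2, 2)
2·[ZEC] = 20/3, 2·[XMC] = 23/36
[ZEC]:[XMC] = 20/3:23/36 = 240/23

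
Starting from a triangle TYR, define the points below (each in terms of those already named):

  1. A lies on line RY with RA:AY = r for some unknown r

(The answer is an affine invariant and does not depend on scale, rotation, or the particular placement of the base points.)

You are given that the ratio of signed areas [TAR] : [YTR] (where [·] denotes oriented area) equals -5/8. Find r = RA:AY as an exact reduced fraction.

Choose coordinates T = (0, 0), Y = (1, 0), R = (0, 1).
1. With RA:AY = r, write λ = r/(r+1) so A = R + λ·(Y−R); A is affine-linear in λ
Every point depending on A is an affine combination of A and λ-independent points, so each such coordinate is linear in λ; the λ² term in each signed area is a multiple of (Y−R)×(Y−R) = 0, so 2·[TAR] and 2·[YTR] are each linear in λ. Evaluating at λ=0 and λ=1:
  2·[TAR] = λ,   2·[YTR] = -1
So [TAR]:[YTR] = (λ) / (-1). Setting this equal to -5/8:
  λ = -5/8·(-1)  ⇒  λ = 5/8
Then r = λ/(1−λ) = (5/8)/(3/8) = 5/3. Check: with r = 5/3, A = (5/8, 3/8) and [TAR]:[YTR] = -5/8 as required.

r = 5/3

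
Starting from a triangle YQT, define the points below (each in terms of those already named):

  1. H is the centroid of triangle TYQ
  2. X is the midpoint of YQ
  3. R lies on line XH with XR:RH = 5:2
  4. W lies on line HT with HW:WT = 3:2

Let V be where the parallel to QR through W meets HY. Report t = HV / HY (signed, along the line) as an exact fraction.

Choose coordinates Y = (0, 0), Q = (1, 0), T = (0, 1).
1. H is the centroid of triangle TYQ ⇒ H = (1/3, 1/3)
2. X is the midpoint of YQ ⇒ X = (1/2, 0)
3. R lies on line XH with XR:RH = 5:2 ⇒ R = (8/21, 5/21)
4. W lies on line HT with HW:WT = 3:2 ⇒ W = (2/15, 11/15)
through W parallel to QR: direction (-13/21, 5/21); meets HY at V = (17/30, 17/30)
V = H + t·(Y−H) with t = -7/10

t = -7/10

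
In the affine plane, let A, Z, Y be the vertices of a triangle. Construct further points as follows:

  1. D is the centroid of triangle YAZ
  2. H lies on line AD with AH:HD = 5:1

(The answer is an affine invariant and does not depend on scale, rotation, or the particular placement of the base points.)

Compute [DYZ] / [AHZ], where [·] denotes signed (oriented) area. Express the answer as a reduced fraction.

[DYZ]:[AHZ] = 6/5

Choose coordinates A = (0, 0), Z = (1, 0), Y = (0, 1).
1. D is the centroid of triangle YAZ ⇒ D = (1/3, 1/3)
2. H lies on line AD with AH:HD = 5:1 ⇒ H = (5/18, 5/18)
2·[DYZ] = -1/3, 2·[AHZ] = -5/18
[DYZ]:[AHZ] = -1/3:-5/18 = 6/5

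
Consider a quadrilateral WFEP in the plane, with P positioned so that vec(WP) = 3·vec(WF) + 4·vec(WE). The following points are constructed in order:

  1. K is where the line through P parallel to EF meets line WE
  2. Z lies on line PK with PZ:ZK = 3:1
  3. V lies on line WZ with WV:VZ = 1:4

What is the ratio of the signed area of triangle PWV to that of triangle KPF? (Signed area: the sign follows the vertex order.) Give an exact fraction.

[PWV]:[KPF] = 7/40

Work in coordinates with W = (0, 0), F = (1, 0), E = (0, 1), P = (3, 4).
1. K is where the line through P parallel to EF meets line WE ⇒ K = (0, 7)
2. Z lies on line PK with PZ:ZK = 3:1 ⇒ Z = (3/4, 25/4)
3. V lies on line WZ with WV:VZ = 1:4 ⇒ V = (3/20, 5/4)
2·[PWV] = -63/20, 2·[KPF] = -18
[PWV]:[KPF] = -63/20:-18 = 7/40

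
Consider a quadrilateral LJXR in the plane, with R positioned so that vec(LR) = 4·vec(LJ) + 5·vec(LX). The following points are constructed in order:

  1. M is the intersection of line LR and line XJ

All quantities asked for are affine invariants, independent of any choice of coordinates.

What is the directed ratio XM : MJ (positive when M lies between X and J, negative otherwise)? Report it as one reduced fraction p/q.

Work in coordinates with L = (0, 0), J = (1, 0), X = (0, 1), R = (4, 5).
1. M is the intersection of line LR and line XJ ⇒ M = (4/9, 5/9)
M = X + t·(J−X) with t = 4/9, so XM:MJ = t:(1−t) = 4/9:5/9

XM:MJ = 4/5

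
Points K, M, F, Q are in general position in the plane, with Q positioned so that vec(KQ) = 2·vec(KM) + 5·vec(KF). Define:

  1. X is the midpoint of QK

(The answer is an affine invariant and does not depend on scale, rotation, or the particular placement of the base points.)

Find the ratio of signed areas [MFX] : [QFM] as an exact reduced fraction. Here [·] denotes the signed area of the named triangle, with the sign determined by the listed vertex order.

[MFX]:[QFM] = -5/12

Work in coordinates with K = (0, 0), M = (1, 0), F = (0, 1), Q = (2, 5).
1. X is the midpoint of QK ⇒ X = (1, 5/2)
2·[MFX] = -5/2, 2·[QFM] = 6
[MFX]:[QFM] = -5/2:6 = -5/12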